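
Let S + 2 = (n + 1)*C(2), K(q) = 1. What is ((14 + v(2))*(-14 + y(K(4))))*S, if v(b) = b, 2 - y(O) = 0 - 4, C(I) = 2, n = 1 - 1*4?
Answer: 768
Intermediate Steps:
n = -3 (n = 1 - 4 = -3)
y(O) = 6 (y(O) = 2 - (0 - 4) = 2 - 1*(-4) = 2 + 4 = 6)
S = -6 (S = -2 + (-3 + 1)*2 = -2 - 2*2 = -2 - 4 = -6)
((14 + v(2))*(-14 + y(K(4))))*S = ((14 + 2)*(-14 + 6))*(-6) = (16*(-8))*(-6) = -128*(-6) = 768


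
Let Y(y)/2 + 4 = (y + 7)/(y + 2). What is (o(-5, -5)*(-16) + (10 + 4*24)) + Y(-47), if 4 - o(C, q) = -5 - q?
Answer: 322/9 ≈ 35.778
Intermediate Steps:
o(C, q) = 9 + q (o(C, q) = 4 - (-5 - q) = 4 + (5 + q) = 9 + q)
Y(y) = -8 + 2*(7 + y)/(2 + y) (Y(y) = -8 + 2*((y + 7)/(y + 2)) = -8 + 2*((7 + y)/(2 + y)) = -8 + 2*(7 + y)/(2 + y))
(o(-5, -5)*(-16) + (10 + 4*24)) + Y(-47) = ((9 - 5)*(-16) + (10 + 4*24)) + 2*(-1 - 3*(-47))/(2 - 47) = (4*(-16) + (10 + 96)) + 2*(-1 + 141)/(-45) = (-64 + 106) + 2*(-1/45)*140 = 42 - 56/9 = 322/9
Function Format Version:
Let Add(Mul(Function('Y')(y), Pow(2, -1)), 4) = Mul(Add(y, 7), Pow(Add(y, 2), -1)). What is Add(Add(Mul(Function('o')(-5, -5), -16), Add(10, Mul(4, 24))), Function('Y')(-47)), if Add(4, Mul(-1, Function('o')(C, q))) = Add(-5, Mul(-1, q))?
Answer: Rational(322, 9) ≈ 35.778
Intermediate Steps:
Function('o')(C, q) = Add(9, q) (Function('o')(C, q) = Add(4, Mul(-1, Add(-5, Mul(-1, q)))) = Add(4, Add(5, q)) = Add(9, q))
Function('Y')(y) = Add(-8, Mul(2, Pow(Add(2, y), -1), Add(7, y))) (Function('Y')(y) = Add(-8, Mul(2, Mul(Add(y, 7), Pow(Add(y, 2), -1)))) = Add(-8, Mul(2, Mul(Add(7, y), Pow(Add(2, y), -1)))) = Add(-8, Mul(2, Mul(Pow(Add(2, y), -1), Add(7, y)))) = Add(-8, Mul(2, Pow(Add(2, y), -1), Add(7, y))))
Add(Add(Mul(Function('o')(-5, -5), -16), Add(10, Mul(4, 24))), Function('Y')(-47)) = Add(Add(Mul(Add(9, -5), -16), Add(10, Mul(4, 24))), Mul(2, Pow(Add(2, -47), -1), Add(-1, Mul(-3, -47)))) = Add(Add(Mul(4, -16), Add(10, 96)), Mul(2, Pow(-45, -1), Add(-1, 141))) = Add(Add(-64, 106), Mul(2, Rational(-1, 45), 140)) = Add(42, Rational(-56, 9)) = Rational(322, 9)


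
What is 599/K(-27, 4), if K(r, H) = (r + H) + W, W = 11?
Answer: -599/12 ≈ -49.917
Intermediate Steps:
K(r, H) = 11 + H + r (K(r, H) = (r + H) + 11 = (H + r) + 11 = 11 + H + r)
599/K(-27, 4) = 599/(11 + 4 - 27) = 599/(-12) = 599*(-1/12) = -599/12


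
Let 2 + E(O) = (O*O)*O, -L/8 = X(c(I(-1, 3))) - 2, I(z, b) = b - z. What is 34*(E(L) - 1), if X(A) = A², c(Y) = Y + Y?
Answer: -4148813926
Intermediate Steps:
c(Y) = 2*Y
L = -496 (L = -8*((2*(3 - 1*(-1)))² - 2) = -8*((2*(3 + 1))² - 2) = -8*((2*4)² - 2) = -8*(8² - 2) = -8*(64 - 2) = -8*62 = -496)
E(O) = -2 + O³ (E(O) = -2 + (O*O)*O = -2 + O²*O = -2 + O³)
34*(E(L) - 1) = 34*((-2 + (-496)³) - 1) = 34*((-2 - 122023936) - 1) = 34*(-122023938 - 1) = 34*(-122023939) = -4148813926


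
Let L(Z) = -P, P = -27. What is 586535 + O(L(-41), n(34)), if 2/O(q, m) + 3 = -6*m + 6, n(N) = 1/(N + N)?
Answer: 58067033/99 ≈ 5.8654e+5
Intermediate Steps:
L(Z) = 27 (L(Z) = -1*(-27) = 27)
n(N) = 1/(2*N)
O(q, m) = 2/(3 - 6*m) (O(q, m) = 2/(-3 + (-6*m + 6)) = 2/(-3 + (6 - 6*m)) = 2/(3 - 6*m))
586535 + O(L(-41), n(34)) = 586535 - 2/(-3 + 6*((½)/34)) = 586535 - 2/(-3 + 6*((½)*(1/34))) = 586535 - 2/(-3 + 6*(1/68)) = 586535 - 2/(-3 + 3/34) = 586535 - 2/(-99/34) = 586535 - 2*(-34/99) = 586535 + 68/99 = 58067033/99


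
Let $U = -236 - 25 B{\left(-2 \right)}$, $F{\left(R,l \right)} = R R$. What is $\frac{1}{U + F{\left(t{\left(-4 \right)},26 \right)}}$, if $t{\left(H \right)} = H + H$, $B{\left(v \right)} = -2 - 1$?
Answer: $- \frac{1}{97} \approx -0.010309$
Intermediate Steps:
$B{\left(v \right)} = -3$ ($B{\left(v \right)} = -2 - 1 = -3$)
$t{\left(H \right)} = 2 H$
$F{\left(R,l \right)} = R^{2}$
$U = -161$ ($U = -236 - -75 = -236 + 75 = -161$)
$\frac{1}{U + F{\left(t{\left(-4 \right)},26 \right)}} = \frac{1}{-161 + \left(2 \left(-4\right)\right)^{2}} = \frac{1}{-161 + \left(-8\right)^{2}} = \frac{1}{-161 + 64} = \frac{1}{-97} = - \frac{1}{97}$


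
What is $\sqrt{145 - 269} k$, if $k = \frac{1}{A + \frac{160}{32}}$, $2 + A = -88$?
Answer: $- \frac{2 i \sqrt{31}}{85} \approx - 0.13101 i$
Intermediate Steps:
$A = -90$ ($A = -2 - 88 = -90$)
$k = - \frac{1}{85}$ ($k = \frac{1}{-90 + \frac{160}{32}} = \frac{1}{-90 + 160 \cdot \frac{1}{32}} = \frac{1}{-90 + 5} = \frac{1}{-85} = - \frac{1}{85} \approx -0.011765$)
$\sqrt{145 - 269} k = \sqrt{145 - 269} \left(- \frac{1}{85}\right) = \sqrt{-124} \left(- \frac{1}{85}\right) = 2 i \sqrt{31} \left(- \frac{1}{85}\right) = - \frac{2 i \sqrt{31}}{85}$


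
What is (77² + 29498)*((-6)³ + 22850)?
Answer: 801854718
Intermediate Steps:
(77² + 29498)*((-6)³ + 22850) = (5929 + 29498)*(-216 + 22850) = 35427*22634 = 801854718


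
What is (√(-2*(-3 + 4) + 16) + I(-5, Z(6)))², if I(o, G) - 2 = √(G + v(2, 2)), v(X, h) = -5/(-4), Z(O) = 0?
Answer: (4 + √5 + 2*√14)²/4 ≈ 47.055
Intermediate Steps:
v(X, h) = 5/4 (v(X, h) = -5*(-¼) = 5/4)
I(o, G) = 2 + √(5/4 + G) (I(o, G) = 2 + √(G + 5/4) = 2 + √(5/4 + G))
(√(-2*(-3 + 4) + 16) + I(-5, Z(6)))² = (√(-2*(-3 + 4) + 16) + (2 + √(5 + 4*0)/2))² = (√(-2*1 + 16) + (2 + √(5 + 0)/2))² = (√(-2 + 16) + (2 + √5/2))² = (√14 + (2 + √5/2))² = (2 + √14 + √5/2)²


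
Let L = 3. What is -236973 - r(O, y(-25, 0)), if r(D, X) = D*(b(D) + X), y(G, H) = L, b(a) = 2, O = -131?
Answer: -236318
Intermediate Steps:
y(G, H) = 3
r(D, X) = D*(2 + X)
-236973 - r(O, y(-25, 0)) = -236973 - (-131)*(2 + 3) = -236973 - (-131)*5 = -236973 - 1*(-655) = -236973 + 655 = -236318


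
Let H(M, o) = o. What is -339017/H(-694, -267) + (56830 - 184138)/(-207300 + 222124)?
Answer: 1247899193/989502 ≈ 1261.1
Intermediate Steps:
-339017/H(-694, -267) + (56830 - 184138)/(-207300 + 222124) = -339017/(-267) + (56830 - 184138)/(-207300 + 222124) = -339017*(-1/267) - 127308/14824 = 339017/267 - 127308*1/14824 = 339017/267 - 31827/3706 = 1247899193/989502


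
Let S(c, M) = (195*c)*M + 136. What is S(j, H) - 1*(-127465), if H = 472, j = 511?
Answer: 47160041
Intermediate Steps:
S(c, M) = 136 + 195*M*c (S(c, M) = 195*M*c + 136 = 136 + 195*M*c)
S(j, H) - 1*(-127465) = (136 + 195*472*511) - 1*(-127465) = (136 + 47032440) + 127465 = 47032576 + 127465 = 47160041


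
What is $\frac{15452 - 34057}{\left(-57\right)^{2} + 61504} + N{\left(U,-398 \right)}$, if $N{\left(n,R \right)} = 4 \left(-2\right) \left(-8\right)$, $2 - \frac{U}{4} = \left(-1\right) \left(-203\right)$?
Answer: $\frac{4125587}{64753} \approx 63.713$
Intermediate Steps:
$U = -804$ ($U = 8 - 4 \left(\left(-1\right) \left(-203\right)\right) = 8 - 812 = -804$)
$N{\left(n,R \right)} = 64$ ($N{\left(n,R \right)} = \left(-8\right) \left(-8\right) = 64$)
$\frac{15452 - 34057}{\left(-57\right)^{2} + 61504} + N{\left(U,-398 \right)} = \frac{15452 - 34057}{\left(-57\right)^{2} + 61504} + 64 = - \frac{18605}{3249 + 61504} + 64 = - \frac{18605}{64753} + 64 = \frac{4125587}{64753}$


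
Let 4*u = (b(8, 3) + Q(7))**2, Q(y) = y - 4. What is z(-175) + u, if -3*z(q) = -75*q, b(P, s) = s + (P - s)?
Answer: -17379/4 ≈ -4344.8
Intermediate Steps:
Q(y) = -4 + y
b(P, s) = P
z(q) = 25*q (z(q) = -(-25)*q = 25*q)
u = 121/4 (u = (8 + (-4 + 7))**2/4 = (8 + 3)**2/4 = (1/4)*11**2 = (1/4)*121 = 121/4 ≈ 30.250)
z(-175) + u = 25*(-175) + 121/4 = -4375 + 121/4 = -17379/4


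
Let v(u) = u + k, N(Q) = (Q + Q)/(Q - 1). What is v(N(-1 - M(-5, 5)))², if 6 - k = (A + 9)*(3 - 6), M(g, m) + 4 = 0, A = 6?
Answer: 2916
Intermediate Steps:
M(g, m) = -4 (M(g, m) = -4 + 0 = -4)
N(Q) = 2*Q/(-1 + Q) (N(Q) = (2*Q)/(-1 + Q) = 2*Q/(-1 + Q))
k = 51 (k = 6 - (6 + 9)*(3 - 6) = 6 - 15*(-3) = 6 - 1*(-45) = 6 + 45 = 51)
v(u) = 51 + u (v(u) = u + 51 = 51 + u)
v(N(-1 - M(-5, 5)))² = (51 + 2*(-1 - 1*(-4))/(-1 + (-1 - 1*(-4))))² = (51 + 2*(-1 + 4)/(-1 + (-1 + 4)))² = (51 + 2*3/(-1 + 3))² = (51 + 2*3/2)² = (51 + 2*3*(½))² = (51 + 3)² = 54² = 2916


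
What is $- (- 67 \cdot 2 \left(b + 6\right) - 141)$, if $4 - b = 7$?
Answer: $543$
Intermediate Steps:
$b = -3$ ($b = 4 - 7 = -3$)
$- (- 67 \cdot 2 \left(b + 6\right) - 141) = - (- 67 \cdot 2 \left(-3 + 6\right) - 141) = - (- 67 \cdot 2 \cdot 3 - 141) = - (\left(-67\right) 6 - 141) = - (-402 - 141) = \left(-1\right) \left(-543\right) = 543$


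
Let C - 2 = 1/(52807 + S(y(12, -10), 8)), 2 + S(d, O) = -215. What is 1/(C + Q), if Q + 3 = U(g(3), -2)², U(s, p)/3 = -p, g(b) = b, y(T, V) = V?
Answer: 52590/1840651 ≈ 0.028571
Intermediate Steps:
S(d, O) = -217 (S(d, O) = -2 - 215 = -217)
C = 105181/52590 (C = 2 + 1/(52807 - 217) = 2 + 1/52590 = 105181/52590 ≈ 2.0000)
U(s, p) = -3*p (U(s, p) = 3*(-p) = -3*p)
Q = 33 (Q = -3 + (-3*(-2))² = -3 + 6² = -3 + 36 = 33)
1/(C + Q) = 1/(105181/52590 + 33) = 1/(1840651/52590) = 52590/1840651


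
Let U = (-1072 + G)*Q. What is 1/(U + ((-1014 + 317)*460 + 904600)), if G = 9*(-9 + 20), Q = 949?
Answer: -1/339397 ≈ -2.9464e-6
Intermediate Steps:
G = 99 (G = 9*11 = 99)
U = -923377 (U = (-1072 + 99)*949 = -973*949 = -923377)
1/(U + ((-1014 + 317)*460 + 904600)) = 1/(-923377 + ((-1014 + 317)*460 + 904600)) = 1/(-923377 + (-697*460 + 904600)) = 1/(-923377 + (-320620 + 904600)) = 1/(-923377 + 583980) = 1/(-339397) = -1/339397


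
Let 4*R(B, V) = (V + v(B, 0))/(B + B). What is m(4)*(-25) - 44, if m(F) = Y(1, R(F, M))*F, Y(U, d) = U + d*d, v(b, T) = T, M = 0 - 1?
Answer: -36889/256 ≈ -144.10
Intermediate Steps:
M = -1
R(B, V) = V/(8*B) (R(B, V) = ((V + 0)/(B + B))/4 = (V/((2*B)))/4 = (V*(1/(2*B)))/4 = (V/(2*B))/4 = V/(8*B))
Y(U, d) = U + d²
m(F) = F*(1 + 1/(64*F²)) (m(F) = (1 + ((⅛)*(-1)/F)²)*F = (1 + (-1/(8*F))²)*F = (1 + 1/(64*F²))*F = F*(1 + 1/(64*F²)))
m(4)*(-25) - 44 = (4 + (1/64)/4)*(-25) - 44 = (4 + (1/64)*(¼))*(-25) - 44 = (4 + 1/256)*(-25) - 44 = (1025/256)*(-25) - 44 = -25625/256 - 44 = -36889/256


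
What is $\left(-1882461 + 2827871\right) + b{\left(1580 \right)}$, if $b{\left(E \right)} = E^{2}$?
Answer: $3441810$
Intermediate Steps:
$\left(-1882461 + 2827871\right) + b{\left(1580 \right)} = \left(-1882461 + 2827871\right) + 1580^{2} = 945410 + 2496400 = 3441810$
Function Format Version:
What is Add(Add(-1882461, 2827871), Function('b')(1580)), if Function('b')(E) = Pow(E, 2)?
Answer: 3441810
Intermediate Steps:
Add(Add(-1882461, 2827871), Function('b')(1580)) = Add(Add(-1882461, 2827871), Pow(1580, 2)) = Add(945410, 2496400) = 3441810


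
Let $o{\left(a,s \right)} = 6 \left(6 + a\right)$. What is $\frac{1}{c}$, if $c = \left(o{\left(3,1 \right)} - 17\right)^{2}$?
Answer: $\frac{1}{1369} \approx 0.00073046$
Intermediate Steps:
$o{\left(a,s \right)} = 36 + 6 a$
$c = 1369$ ($c = \left(\left(36 + 6 \cdot 3\right) - 17\right)^{2} = \left(\left(36 + 18\right) - 17\right)^{2} = \left(54 - 17\right)^{2} = 37^{2} = 1369$)
$\frac{1}{c} = \frac{1}{1369}$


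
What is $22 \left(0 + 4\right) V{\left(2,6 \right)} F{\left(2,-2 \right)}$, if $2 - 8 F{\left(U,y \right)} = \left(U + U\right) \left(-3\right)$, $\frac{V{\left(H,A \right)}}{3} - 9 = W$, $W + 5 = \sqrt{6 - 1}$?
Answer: $1848 + 462 \sqrt{5} \approx 2881.1$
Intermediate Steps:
$W = -5 + \sqrt{5}$ ($W = -5 + \sqrt{6 - 1} = -5 + \sqrt{5} \approx -2.7639$)
$V{\left(H,A \right)} = 12 + 3 \sqrt{5}$ ($V{\left(H,A \right)} = 27 + 3 \left(-5 + \sqrt{5}\right) = 27 - \left(15 - 3 \sqrt{5}\right) = 12 + 3 \sqrt{5}$)
$F{\left(U,y \right)} = \frac{1}{4} + \frac{3 U}{4}$ ($F{\left(U,y \right)} = \frac{1}{4} - \frac{\left(U + U\right) \left(-3\right)}{8} = \frac{1}{4} - \frac{2 U \left(-3\right)}{8} = \frac{1}{4} - \frac{\left(-6\right) U}{8} = \frac{1}{4} + \frac{3 U}{4}$)
$22 \left(0 + 4\right) V{\left(2,6 \right)} F{\left(2,-2 \right)} = 22 \left(0 + 4\right) \left(12 + 3 \sqrt{5}\right) \left(\frac{1}{4} + \frac{3}{4} \cdot 2\right) = 22 \cdot 4 \left(12 + 3 \sqrt{5}\right) \left(\frac{1}{4} + \frac{3}{2}\right) = 22 \left(48 + 12 \sqrt{5}\right) \frac{7}{4} = \left(1056 + 264 \sqrt{5}\right) \frac{7}{4} = 1848 + 462 \sqrt{5}$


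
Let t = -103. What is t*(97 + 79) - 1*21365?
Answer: -39493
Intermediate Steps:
t*(97 + 79) - 1*21365 = -103*(97 + 79) - 1*21365 = -103*176 - 21365 = -18128 - 21365 = -39493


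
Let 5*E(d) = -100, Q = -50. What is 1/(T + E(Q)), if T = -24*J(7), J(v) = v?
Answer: -1/188 ≈ -0.0053191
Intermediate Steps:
E(d) = -20 (E(d) = (⅕)*(-100) = -20)
T = -168 (T = -24*7 = -168)
1/(T + E(Q)) = 1/(-168 - 20) = 1/(-188) = -1/188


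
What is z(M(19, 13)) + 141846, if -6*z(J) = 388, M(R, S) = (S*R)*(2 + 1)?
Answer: 425344/3 ≈ 1.4178e+5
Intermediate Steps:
M(R, S) = 3*R*S (M(R, S) = (R*S)*3 = 3*R*S)
z(J) = -194/3 (z(J) = -⅙*388 = -194/3)
z(M(19, 13)) + 141846 = -194/3 + 141846 = 425344/3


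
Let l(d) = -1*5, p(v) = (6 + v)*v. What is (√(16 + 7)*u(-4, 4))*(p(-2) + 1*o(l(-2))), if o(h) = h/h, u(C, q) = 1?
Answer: -7*√23 ≈ -33.571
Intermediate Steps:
p(v) = v*(6 + v)
l(d) = -5
o(h) = 1
(√(16 + 7)*u(-4, 4))*(p(-2) + 1*o(l(-2))) = (√(16 + 7)*1)*(-2*(6 - 2) + 1*1) = (√23*1)*(-2*4 + 1) = √23*(-8 + 1) = √23*(-7) = -7*√23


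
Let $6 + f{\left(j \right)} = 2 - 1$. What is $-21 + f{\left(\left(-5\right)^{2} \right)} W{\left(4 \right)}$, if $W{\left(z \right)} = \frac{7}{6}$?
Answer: $- \frac{161}{6} \approx -26.833$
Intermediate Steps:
$W{\left(z \right)} = \frac{7}{6}$ ($W{\left(z \right)} = 7 \cdot \frac{1}{6} = \frac{7}{6}$)
$f{\left(j \right)} = -5$ ($f{\left(j \right)} = -6 + \left(2 - 1\right) = -6 + 1 = -5$)
$-21 + f{\left(\left(-5\right)^{2} \right)} W{\left(4 \right)} = -21 - \frac{35}{6} = - \frac{161}{6}$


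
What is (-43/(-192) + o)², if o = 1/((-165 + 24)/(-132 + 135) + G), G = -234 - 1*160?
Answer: 39150049/796594176 ≈ 0.049147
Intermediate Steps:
G = -394 (G = -234 - 160 = -394)
o = -1/441 (o = 1/((-165 + 24)/(-132 + 135) - 394) = 1/(-141/3 - 394) = 1/(-141*⅓ - 394) = 1/(-47 - 394) = 1/(-441) = -1/441 ≈ -0.0022676)
(-43/(-192) + o)² = (-43/(-192) - 1/441)² = (-43*(-1/192) - 1/441)² = (43/192 - 1/441)² = (6257/28224)² = 39150049/796594176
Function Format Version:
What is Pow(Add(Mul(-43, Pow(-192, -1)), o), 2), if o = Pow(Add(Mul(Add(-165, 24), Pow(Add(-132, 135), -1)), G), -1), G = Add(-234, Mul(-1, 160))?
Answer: Rational(39150049, 796594176) ≈ 0.049147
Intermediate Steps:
G = -394 (G = Add(-234, -160) = -394)
o = Rational(-1, 441) (o = Pow(Add(Mul(Add(-165, 24), Pow(Add(-132, 135), -1)), -394), -1) = Pow(Add(Mul(-141, Pow(3, -1)), -394), -1) = Pow(Add(Mul(-141, Rational(1, 3)), -394), -1) = Pow(Add(-47, -394), -1) = Pow(-441, -1) = Rational(-1, 441) ≈ -0.0022676)
Pow(Add(Mul(-43, Pow(-192, -1)), o), 2) = Pow(Add(Mul(-43, Pow(-192, -1)), Rational(-1, 441)), 2) = Pow(Add(Mul(-43, Rational(-1, 192)), Rational(-1, 441)), 2) = Pow(Add(Rational(43, 192), Rational(-1, 441)), 2) = Pow(Rational(6257, 28224), 2) = Rational(39150049, 796594176)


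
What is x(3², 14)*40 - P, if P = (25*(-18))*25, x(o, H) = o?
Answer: 11610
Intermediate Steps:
P = -11250 (P = -450*25 = -11250)
x(3², 14)*40 - P = 3²*40 - 1*(-11250) = 9*40 + 11250 = 360 + 11250 = 11610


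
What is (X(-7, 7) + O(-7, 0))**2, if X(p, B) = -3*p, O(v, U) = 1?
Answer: 484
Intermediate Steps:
(X(-7, 7) + O(-7, 0))**2 = (-3*(-7) + 1)**2 = (21 + 1)**2 = 22**2 = 484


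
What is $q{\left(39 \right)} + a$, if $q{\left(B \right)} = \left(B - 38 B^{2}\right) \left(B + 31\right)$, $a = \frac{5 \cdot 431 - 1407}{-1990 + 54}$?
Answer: $- \frac{177897737}{44} \approx -4.0431 \cdot 10^{6}$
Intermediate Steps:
$a = - \frac{17}{44}$ ($a = \frac{2155 - 1407}{-1936} = 748 \left(- \frac{1}{1936}\right) = - \frac{17}{44} \approx -0.38636$)
$q{\left(B \right)} = \left(31 + B\right) \left(B - 38 B^{2}\right)$ ($q{\left(B \right)} = \left(B - 38 B^{2}\right) \left(31 + B\right) = \left(31 + B\right) \left(B - 38 B^{2}\right)$)
$q{\left(39 \right)} + a = 39 \left(31 - 45903 - 38 \cdot 39^{2}\right) - \frac{17}{44} = 39 \left(31 - 45903 - 57798\right) - \frac{17}{44} = 39 \left(-103670\right) - \frac{17}{44} = -4043130 - \frac{17}{44} = - \frac{177897737}{44}$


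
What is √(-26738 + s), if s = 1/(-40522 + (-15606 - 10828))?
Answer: I*√29967321645931/33478 ≈ 163.52*I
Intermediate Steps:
s = -1/66956 (s = 1/(-40522 - 26434) = 1/(-66956) = -1/66956 ≈ -1.4935e-5)
√(-26738 + s) = √(-26738 - 1/66956) = √(-1790269529/66956) = I*√29967321645931/33478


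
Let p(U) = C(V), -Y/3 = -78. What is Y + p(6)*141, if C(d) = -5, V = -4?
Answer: -471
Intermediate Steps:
Y = 234 (Y = -3*(-78) = 234)
p(U) = -5
Y + p(6)*141 = 234 - 5*141 = 234 - 705 = -471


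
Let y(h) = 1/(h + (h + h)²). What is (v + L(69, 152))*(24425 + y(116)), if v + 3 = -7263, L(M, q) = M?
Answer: -3160645317899/17980 ≈ -1.7579e+8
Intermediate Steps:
y(h) = 1/(h + 4*h²) (y(h) = 1/(h + (2*h)²) = 1/(h + 4*h²))
v = -7266 (v = -3 - 7263 = -7266)
(v + L(69, 152))*(24425 + y(116)) = (-7266 + 69)*(24425 + 1/(116*(1 + 4*116))) = -7197*(24425 + 1/(116*(1 + 464))) = -7197*(24425 + (1/116)/465) = -7197*(24425 + (1/116)*(1/465)) = -7197*(24425 + 1/53940) = -7197*1317484501/53940 = -3160645317899/17980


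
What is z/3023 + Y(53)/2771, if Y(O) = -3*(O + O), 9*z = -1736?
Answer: -13462282/75390597 ≈ -0.17857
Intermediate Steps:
z = -1736/9 (z = (1/9)*(-1736) = -1736/9 ≈ -192.89)
Y(O) = -6*O
z/3023 + Y(53)/2771 = -1736/9/3023 - 6*53/2771 = -1736/9*1/3023 - 318*1/2771 = -1736/27207 - 318/2771 = -13462282/75390597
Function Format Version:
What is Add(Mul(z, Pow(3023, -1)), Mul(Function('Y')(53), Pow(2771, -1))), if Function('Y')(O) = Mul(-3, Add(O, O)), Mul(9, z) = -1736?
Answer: Rational(-13462282, 75390597) ≈ -0.17857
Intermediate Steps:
z = Rational(-1736, 9) (z = Mul(Rational(1, 9), -1736) = Rational(-1736, 9) ≈ -192.89)
Function('Y')(O) = Mul(-6, O) (Function('Y')(O) = Mul(-3, Mul(2, O)) = Mul(-6, O))
Add(Mul(z, Pow(3023, -1)), Mul(Function('Y')(53), Pow(2771, -1))) = Add(Mul(Rational(-1736, 9), Pow(3023, -1)), Mul(Mul(-6, 53), Pow(2771, -1))) = Add(Mul(Rational(-1736, 9), Rational(1, 3023)), Mul(-318, Rational(1, 2771))) = Add(Rational(-1736, 27207), Rational(-318, 2771)) = Rational(-13462282, 75390597)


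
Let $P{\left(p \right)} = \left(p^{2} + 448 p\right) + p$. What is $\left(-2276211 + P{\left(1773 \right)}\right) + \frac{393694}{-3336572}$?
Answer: $\frac{2775018394123}{1668286} \approx 1.6634 \cdot 10^{6}$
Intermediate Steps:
$P{\left(p \right)} = p^{2} + 449 p$
$\left(-2276211 + P{\left(1773 \right)}\right) + \frac{393694}{-3336572} = \left(-2276211 + 1773 \left(449 + 1773\right)\right) + \frac{393694}{-3336572} = \left(-2276211 + 1773 \cdot 2222\right) + 393694 \left(- \frac{1}{3336572}\right) = \left(-2276211 + 3939606\right) - \frac{196847}{1668286} = 1663395 - \frac{196847}{1668286} = \frac{2775018394123}{1668286}$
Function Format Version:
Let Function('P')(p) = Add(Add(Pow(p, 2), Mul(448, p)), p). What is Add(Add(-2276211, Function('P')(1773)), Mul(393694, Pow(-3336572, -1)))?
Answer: Rational(2775018394123, 1668286) ≈ 1.6634e+6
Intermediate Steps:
Function('P')(p) = Add(Pow(p, 2), Mul(449, p))
Add(Add(-2276211, Function('P')(1773)), Mul(393694, Pow(-3336572, -1))) = Add(Add(-2276211, Mul(1773, Add(449, 1773))), Mul(393694, Pow(-3336572, -1))) = Add(Add(-2276211, Mul(1773, 2222)), Mul(393694, Rational(-1, 3336572))) = Add(Add(-2276211, 3939606), Rational(-196847, 1668286)) = Add(1663395, Rational(-196847, 1668286)) = Rational(2775018394123, 1668286)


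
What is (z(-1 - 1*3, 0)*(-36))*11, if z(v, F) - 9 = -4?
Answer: -1980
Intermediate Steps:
z(v, F) = 5 (z(v, F) = 9 - 4 = 5)
(z(-1 - 1*3, 0)*(-36))*11 = (5*(-36))*11 = -180*11 = -1980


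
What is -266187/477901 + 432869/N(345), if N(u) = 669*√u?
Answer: -266187/477901 + 432869*√345/230805 ≈ 34.278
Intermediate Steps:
-266187/477901 + 432869/N(345) = -266187/477901 + 432869/((669*√345)) = -266187*1/477901 + 432869*(√345/230805) = -266187/477901 + 432869*√345/230805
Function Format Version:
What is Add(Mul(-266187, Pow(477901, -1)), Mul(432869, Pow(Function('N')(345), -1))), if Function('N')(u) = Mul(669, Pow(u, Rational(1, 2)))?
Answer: Add(Rational(-266187, 477901), Mul(Rational(432869, 230805), Pow(345, Rational(1, 2)))) ≈ 34.278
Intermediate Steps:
Add(Mul(-266187, Pow(477901, -1)), Mul(432869, Pow(Function('N')(345), -1))) = Add(Mul(-266187, Pow(477901, -1)), Mul(432869, Pow(Mul(669, Pow(345, Rational(1, 2))), -1))) = Add(Mul(-266187, Rational(1, 477901)), Mul(432869, Mul(Rational(1, 230805), Pow(345, Rational(1, 2))))) = Add(Rational(-266187, 477901), Mul(Rational(432869, 230805), Pow(345, Rational(1, 2))))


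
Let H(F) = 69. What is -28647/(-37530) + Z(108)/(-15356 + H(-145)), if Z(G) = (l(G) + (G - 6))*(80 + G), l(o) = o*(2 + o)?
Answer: -3114916733/21248930 ≈ -146.59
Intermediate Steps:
Z(G) = (80 + G)*(-6 + G + G*(2 + G)) (Z(G) = (G*(2 + G) + (G - 6))*(80 + G) = (G*(2 + G) + (-6 + G))*(80 + G) = (-6 + G + G*(2 + G))*(80 + G) = (80 + G)*(-6 + G + G*(2 + G)))
-28647/(-37530) + Z(108)/(-15356 + H(-145)) = -28647/(-37530) + (-480 + 108**3 + 83*108**2 + 234*108)/(-15356 + 69) = -28647*(-1/37530) + (-480 + 1259712 + 83*11664 + 25272)/(-15287) = 1061/1390 + (-480 + 1259712 + 968112 + 25272)*(-1/15287) = 1061/1390 + 2252616*(-1/15287) = 1061/1390 - 2252616/15287 = -3114916733/21248930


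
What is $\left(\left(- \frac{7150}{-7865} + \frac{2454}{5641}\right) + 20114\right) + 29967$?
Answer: $\frac{3107659535}{62051} \approx 50082.0$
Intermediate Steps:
$\left(\left(- \frac{7150}{-7865} + \frac{2454}{5641}\right) + 20114\right) + 29967 = \left(\left(\left(-7150\right) \left(- \frac{1}{7865}\right) + 2454 \cdot \frac{1}{5641}\right) + 20114\right) + 29967 = \left(\left(\frac{10}{11} + \frac{2454}{5641}\right) + 20114\right) + 29967 = \left(\frac{83404}{62051} + 20114\right) + 29967 = \frac{1248177218}{62051} + 29967 = \frac{3107659535}{62051}$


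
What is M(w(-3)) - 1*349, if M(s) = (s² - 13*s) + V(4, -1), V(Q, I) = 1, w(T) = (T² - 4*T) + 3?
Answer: -84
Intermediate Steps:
w(T) = 3 + T² - 4*T
M(s) = 1 + s² - 13*s (M(s) = (s² - 13*s) + 1 = 1 + s² - 13*s)
M(w(-3)) - 1*349 = (1 + (3 + (-3)² - 4*(-3))² - 13*(3 + (-3)² - 4*(-3))) - 1*349 = (1 + (3 + 9 + 12)² - 13*(3 + 9 + 12)) - 349 = (1 + 24² - 13*24) - 349 = (1 + 576 - 312) - 349 = 265 - 349 = -84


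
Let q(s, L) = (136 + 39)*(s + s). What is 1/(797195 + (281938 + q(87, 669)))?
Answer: 1/1109583 ≈ 9.0124e-7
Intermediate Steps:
q(s, L) = 350*s (q(s, L) = 175*(2*s) = 350*s)
1/(797195 + (281938 + q(87, 669))) = 1/(797195 + (281938 + 350*87)) = 1/(797195 + (281938 + 30450)) = 1/(797195 + 312388) = 1/1109583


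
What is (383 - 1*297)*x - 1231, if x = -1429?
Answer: -124125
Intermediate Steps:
(383 - 1*297)*x - 1231 = (383 - 1*297)*(-1429) - 1231 = (383 - 297)*(-1429) - 1231 = 86*(-1429) - 1231 = -122894 - 1231 = -124125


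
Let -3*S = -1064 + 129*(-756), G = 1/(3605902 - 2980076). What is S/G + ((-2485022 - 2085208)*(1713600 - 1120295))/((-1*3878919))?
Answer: 8864196325298286/430991 ≈ 2.0567e+10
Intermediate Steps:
G = 1/625826 ≈ 1.5979e-6
S = 98588/3 (S = -(-1064 + 129*(-756))/3 = -(-1064 - 97524)/3 = -⅓*(-98588) = 98588/3 ≈ 32863.)
S/G + ((-2485022 - 2085208)*(1713600 - 1120295))/((-1*3878919)) = 98588/(3*(1/625826)) + ((-2485022 - 2085208)*(1713600 - 1120295))/((-1*3878919)) = (98588/3)*625826 - 4570230*593305/(-3878919) = 61698933688/3 - 2711540310150*(-1/3878919) = 61698933688/3 + 903846770050/1292973 = 8864196325298286/430991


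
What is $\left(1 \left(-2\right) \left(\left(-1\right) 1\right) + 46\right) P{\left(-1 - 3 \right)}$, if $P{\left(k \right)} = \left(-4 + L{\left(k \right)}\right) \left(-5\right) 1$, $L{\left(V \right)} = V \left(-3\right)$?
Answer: $-1920$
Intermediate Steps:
$L{\left(V \right)} = - 3 V$
$P{\left(k \right)} = 20 + 15 k$ ($P{\left(k \right)} = \left(-4 - 3 k\right) \left(-5\right) 1 = \left(20 + 15 k\right) 1 = 20 + 15 k$)
$\left(1 \left(-2\right) \left(\left(-1\right) 1\right) + 46\right) P{\left(-1 - 3 \right)} = \left(1 \left(-2\right) \left(\left(-1\right) 1\right) + 46\right) \left(20 + 15 \left(-1 - 3\right)\right) = \left(\left(-2\right) \left(-1\right) + 46\right) \left(20 + 15 \left(-1 - 3\right)\right) = \left(2 + 46\right) \left(20 + 15 \left(-4\right)\right) = 48 \left(20 - 60\right) = 48 \left(-40\right) = -1920$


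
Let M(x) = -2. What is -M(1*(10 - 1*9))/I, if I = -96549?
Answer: -2/96549 ≈ -2.0715e-5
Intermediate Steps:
-M(1*(10 - 1*9))/I = -(-2)/(-96549) = -(-2)*(-1)/96549 = -1*2/96549 = -2/96549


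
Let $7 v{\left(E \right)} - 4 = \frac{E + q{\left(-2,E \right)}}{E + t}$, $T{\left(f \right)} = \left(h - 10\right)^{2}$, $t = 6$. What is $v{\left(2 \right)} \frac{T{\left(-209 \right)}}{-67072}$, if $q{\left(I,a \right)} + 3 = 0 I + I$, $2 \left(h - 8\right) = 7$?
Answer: $- \frac{261}{15024128} \approx -1.7372 \cdot 10^{-5}$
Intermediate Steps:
$h = \frac{23}{2}$ ($h = 8 + \frac{1}{2} \cdot 7 = 8 + \frac{7}{2} = \frac{23}{2} \approx 11.5$)
$q{\left(I,a \right)} = -3 + I$ ($q{\left(I,a \right)} = -3 + \left(0 I + I\right) = -3 + \left(0 + I\right) = -3 + I$)
$T{\left(f \right)} = \frac{9}{4}$ ($T{\left(f \right)} = \left(\frac{23}{2} - 10\right)^{2} = \left(\frac{3}{2}\right)^{2} = \frac{9}{4}$)
$v{\left(E \right)} = \frac{4}{7} + \frac{-5 + E}{7 \left(6 + E\right)}$ ($v{\left(E \right)} = \frac{4}{7} + \frac{\left(E - 5\right) \frac{1}{E + 6}}{7} = \frac{4}{7} + \frac{\left(E - 5\right) \frac{1}{6 + E}}{7} = \frac{4}{7} + \frac{\left(-5 + E\right) \frac{1}{6 + E}}{7} = \frac{4}{7} + \frac{\frac{1}{6 + E} \left(-5 + E\right)}{7} = \frac{4}{7} + \frac{-5 + E}{7 \left(6 + E\right)}$)
$v{\left(2 \right)} \frac{T{\left(-209 \right)}}{-67072} = \frac{19 + 5 \cdot 2}{7 \left(6 + 2\right)} \frac{9}{4 \left(-67072\right)} = \frac{19 + 10}{7 \cdot 8} \cdot \frac{9}{4} \left(- \frac{1}{67072}\right) = \frac{1}{7} \cdot \frac{1}{8} \cdot 29 \left(- \frac{9}{268288}\right) = \frac{29}{56} \left(- \frac{9}{268288}\right) = - \frac{261}{15024128}$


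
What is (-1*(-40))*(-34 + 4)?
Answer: -1200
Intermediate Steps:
(-1*(-40))*(-34 + 4) = 40*(-30) = -1200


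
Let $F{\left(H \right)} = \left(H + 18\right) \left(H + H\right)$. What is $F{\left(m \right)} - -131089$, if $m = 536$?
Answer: $724977$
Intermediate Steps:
$F{\left(H \right)} = 2 H \left(18 + H\right)$ ($F{\left(H \right)} = \left(18 + H\right) 2 H = 2 H \left(18 + H\right)$)
$F{\left(m \right)} - -131089 = 2 \cdot 536 \left(18 + 536\right) - -131089 = 2 \cdot 536 \cdot 554 + 131089 = 593888 + 131089 = 724977$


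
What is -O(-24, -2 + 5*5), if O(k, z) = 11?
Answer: -11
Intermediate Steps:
-O(-24, -2 + 5*5) = -1*11 = -11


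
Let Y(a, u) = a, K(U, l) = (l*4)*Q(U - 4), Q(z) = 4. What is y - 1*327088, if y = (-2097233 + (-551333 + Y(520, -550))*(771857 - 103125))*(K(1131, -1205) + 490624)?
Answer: -173618797102170144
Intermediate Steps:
K(U, l) = 16*l (K(U, l) = (l*4)*4 = (4*l)*4 = 16*l)
y = -173618797101843056 (y = (-2097233 + (-551333 + 520)*(771857 - 103125))*(16*(-1205) + 490624) = (-2097233 - 550813*668732)*(-19280 + 490624) = (-2097233 - 368346279116)*471344 = -368348376349*471344 = -173618797101843056)
y - 1*327088 = -173618797101843056 - 1*327088 = -173618797101843056 - 327088 = -173618797102170144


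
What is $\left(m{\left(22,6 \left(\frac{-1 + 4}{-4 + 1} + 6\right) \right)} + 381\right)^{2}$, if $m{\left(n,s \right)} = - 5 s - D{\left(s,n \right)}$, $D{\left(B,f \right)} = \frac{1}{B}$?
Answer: $\frac{48011041}{900} \approx 53346.0$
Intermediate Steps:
$m{\left(n,s \right)} = - \frac{1}{s} - 5 s$ ($m{\left(n,s \right)} = - 5 s - \frac{1}{s} = - \frac{1}{s} - 5 s$)
$\left(m{\left(22,6 \left(\frac{-1 + 4}{-4 + 1} + 6\right) \right)} + 381\right)^{2} = \left(\left(- \frac{1}{6 \left(\frac{-1 + 4}{-4 + 1} + 6\right)} - 5 \cdot 6 \left(\frac{-1 + 4}{-4 + 1} + 6\right)\right) + 381\right)^{2} = \left(\left(- \frac{1}{6 \left(\frac{3}{-3} + 6\right)} - 5 \cdot 6 \left(\frac{3}{-3} + 6\right)\right) + 381\right)^{2} = \left(\left(- \frac{1}{6 \left(3 \left(- \frac{1}{3}\right) + 6\right)} - 5 \cdot 6 \left(3 \left(- \frac{1}{3}\right) + 6\right)\right) + 381\right)^{2} = \left(\left(- \frac{1}{6 \left(-1 + 6\right)} - 5 \cdot 6 \left(-1 + 6\right)\right) + 381\right)^{2} = \left(\left(- \frac{1}{6 \cdot 5} - 5 \cdot 6 \cdot 5\right) + 381\right)^{2} = \left(\left(- \frac{1}{30} - 150\right) + 381\right)^{2} = \left(- \frac{4501}{30} + 381\right)^{2} = \left(\frac{6929}{30}\right)^{2} = \frac{48011041}{900}$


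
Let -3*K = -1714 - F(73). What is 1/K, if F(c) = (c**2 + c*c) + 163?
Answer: 3/12535 ≈ 0.00023933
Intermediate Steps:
F(c) = 163 + 2*c**2 (F(c) = (c**2 + c**2) + 163 = 2*c**2 + 163 = 163 + 2*c**2)
K = 12535/3 (K = -(-1714 - (163 + 2*73**2))/3 = -(-1714 - (163 + 2*5329))/3 = -(-1714 - (163 + 10658))/3 = -(-1714 - 1*10821)/3 = -(-1714 - 10821)/3 = -1/3*(-12535) = 12535/3 ≈ 4178.3)
1/K = 1/(12535/3) = 3/12535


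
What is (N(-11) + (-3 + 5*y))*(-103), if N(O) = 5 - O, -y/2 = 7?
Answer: 5871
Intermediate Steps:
y = -14 (y = -2*7 = -14)
(N(-11) + (-3 + 5*y))*(-103) = ((5 - 1*(-11)) + (-3 + 5*(-14)))*(-103) = ((5 + 11) + (-3 - 70))*(-103) = (16 - 73)*(-103) = -57*(-103) = 5871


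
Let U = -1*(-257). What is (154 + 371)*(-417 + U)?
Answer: -84000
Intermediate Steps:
U = 257
(154 + 371)*(-417 + U) = (154 + 371)*(-417 + 257) = 525*(-160) = -84000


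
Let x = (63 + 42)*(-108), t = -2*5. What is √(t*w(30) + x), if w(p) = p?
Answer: 2*I*√2910 ≈ 107.89*I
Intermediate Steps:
t = -10
x = -11340 (x = 105*(-108) = -11340)
√(t*w(30) + x) = √(-10*30 - 11340) = √(-300 - 11340) = √(-11640) = 2*I*√2910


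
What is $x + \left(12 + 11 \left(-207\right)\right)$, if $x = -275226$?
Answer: $-277491$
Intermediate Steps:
$x + \left(12 + 11 \left(-207\right)\right) = -275226 + \left(12 + 11 \left(-207\right)\right) = -275226 + \left(12 - 2277\right) = -275226 - 2265 = -277491$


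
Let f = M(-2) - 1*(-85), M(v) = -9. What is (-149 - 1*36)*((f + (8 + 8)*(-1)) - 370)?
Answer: 57350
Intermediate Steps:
f = 76 (f = -9 - 1*(-85) = -9 + 85 = 76)
(-149 - 1*36)*((f + (8 + 8)*(-1)) - 370) = (-149 - 1*36)*((76 + (8 + 8)*(-1)) - 370) = (-149 - 36)*((76 + 16*(-1)) - 370) = -185*((76 - 16) - 370) = -185*(60 - 370) = -185*(-310) = 57350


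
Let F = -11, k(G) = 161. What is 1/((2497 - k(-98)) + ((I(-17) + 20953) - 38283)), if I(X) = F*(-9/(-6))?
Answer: -2/30021 ≈ -6.6620e-5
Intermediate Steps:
I(X) = -33/2 (I(X) = -(-99)/(-6) = -(-99)*(-1)/6 = -11*3/2 = -33/2)
1/((2497 - k(-98)) + ((I(-17) + 20953) - 38283)) = 1/((2497 - 1*161) + ((-33/2 + 20953) - 38283)) = 1/((2497 - 161) + (41873/2 - 38283)) = 1/(2336 - 34693/2) = 1/(-30021/2) = -2/30021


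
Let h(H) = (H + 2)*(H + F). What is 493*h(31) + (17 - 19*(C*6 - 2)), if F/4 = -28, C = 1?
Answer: -1317848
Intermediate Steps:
F = -112 (F = 4*(-28) = -112)
h(H) = (-112 + H)*(2 + H) (h(H) = (H + 2)*(H - 112) = (2 + H)*(-112 + H) = (-112 + H)*(2 + H))
493*h(31) + (17 - 19*(C*6 - 2)) = 493*(-224 + 31**2 - 110*31) + (17 - 19*(1*6 - 2)) = 493*(-224 + 961 - 3410) + (17 - 19*(6 - 2)) = 493*(-2673) + (17 - 19*4) = -1317789 + (17 - 76) = -1317789 - 59 = -1317848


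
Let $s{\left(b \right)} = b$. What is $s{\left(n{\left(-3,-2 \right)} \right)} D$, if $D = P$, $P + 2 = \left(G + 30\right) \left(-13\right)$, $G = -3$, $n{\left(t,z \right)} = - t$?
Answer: $-1059$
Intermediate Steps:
$P = -353$ ($P = -2 + \left(-3 + 30\right) \left(-13\right) = -2 + 27 \left(-13\right) = -2 - 351 = -353$)
$D = -353$
$s{\left(n{\left(-3,-2 \right)} \right)} D = \left(-1\right) \left(-3\right) \left(-353\right) = 3 \left(-353\right) = -1059$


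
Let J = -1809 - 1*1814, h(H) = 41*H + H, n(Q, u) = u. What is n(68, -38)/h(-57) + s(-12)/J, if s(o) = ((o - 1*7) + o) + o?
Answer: 6332/228249 ≈ 0.027742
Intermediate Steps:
s(o) = -7 + 3*o (s(o) = ((o - 7) + o) + o = ((-7 + o) + o) + o = (-7 + 2*o) + o = -7 + 3*o)
h(H) = 42*H
J = -3623 (J = -1809 - 1814 = -3623)
n(68, -38)/h(-57) + s(-12)/J = -38/(42*(-57)) + (-7 + 3*(-12))/(-3623) = -38/(-2394) + (-7 - 36)*(-1/3623) = -38*(-1/2394) - 43*(-1/3623) = 1/63 + 43/3623 = 6332/228249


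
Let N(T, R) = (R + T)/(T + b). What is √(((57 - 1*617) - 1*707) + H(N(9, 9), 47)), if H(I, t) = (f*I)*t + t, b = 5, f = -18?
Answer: I*√113078/7 ≈ 48.039*I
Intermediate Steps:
N(T, R) = (R + T)/(5 + T) (N(T, R) = (R + T)/(T + 5) = (R + T)/(5 + T))
H(I, t) = t - 18*I*t (H(I, t) = (-18*I)*t + t = -18*I*t + t = t - 18*I*t)
√(((57 - 1*617) - 1*707) + H(N(9, 9), 47)) = √(((57 - 1*617) - 1*707) + 47*(1 - 18*(9 + 9)/(5 + 9))) = √(((57 - 617) - 707) + 47*(1 - 18*18/14)) = √((-560 - 707) + 47*(1 - 9*18/7)) = √(-1267 + 47*(1 - 18*9/7)) = √(-1267 + 47*(1 - 162/7)) = √(-1267 + 47*(-155/7)) = √(-1267 - 7285/7) = √(-16154/7) = I*√113078/7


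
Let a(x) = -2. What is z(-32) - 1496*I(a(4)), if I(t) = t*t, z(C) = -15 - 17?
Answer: -6016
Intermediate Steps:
z(C) = -32
I(t) = t²
z(-32) - 1496*I(a(4)) = -32 - 1496*(-2)² = -32 - 1496*4 = -32 - 5984 = -6016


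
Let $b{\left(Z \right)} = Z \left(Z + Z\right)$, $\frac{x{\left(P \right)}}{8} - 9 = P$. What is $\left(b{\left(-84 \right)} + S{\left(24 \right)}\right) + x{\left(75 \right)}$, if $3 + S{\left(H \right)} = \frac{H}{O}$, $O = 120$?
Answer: $\frac{73906}{5} \approx 14781.0$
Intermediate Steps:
$x{\left(P \right)} = 72 + 8 P$
$b{\left(Z \right)} = 2 Z^{2}$ ($b{\left(Z \right)} = Z 2 Z = 2 Z^{2}$)
$S{\left(H \right)} = -3 + \frac{H}{120}$
$\left(b{\left(-84 \right)} + S{\left(24 \right)}\right) + x{\left(75 \right)} = \left(2 \left(-84\right)^{2} + \left(-3 + \frac{1}{120} \cdot 24\right)\right) + \left(72 + 8 \cdot 75\right) = \left(2 \cdot 7056 + \left(-3 + \frac{1}{5}\right)\right) + \left(72 + 600\right) = \left(14112 - \frac{14}{5}\right) + 672 = \frac{70546}{5} + 672 = \frac{73906}{5}$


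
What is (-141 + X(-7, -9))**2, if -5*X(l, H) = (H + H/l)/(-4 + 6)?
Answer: 24088464/1225 ≈ 19664.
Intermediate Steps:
X(l, H) = -H/10 - H/(10*l) (X(l, H) = -(H + H/l)/(5*(-4 + 6)) = -(H + H/l)/(5*2) = -(H/2 + H/(2*l))/5 = -H/10 - H/(10*l))
(-141 + X(-7, -9))**2 = (-141 - 1/10*(-9)*(1 - 7)/(-7))**2 = (-141 - 1/10*(-9)*(-1/7)*(-6))**2 = (-141 + 27/35)**2 = (-4908/35)**2 = 24088464/1225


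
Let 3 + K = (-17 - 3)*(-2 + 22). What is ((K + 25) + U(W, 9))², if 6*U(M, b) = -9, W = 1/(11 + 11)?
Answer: 576081/4 ≈ 1.4402e+5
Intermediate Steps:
W = 1/22 ≈ 0.045455
U(M, b) = -3/2 (U(M, b) = (⅙)*(-9) = -3/2)
K = -403 (K = -3 + (-17 - 3)*(-2 + 22) = -3 - 20*20 = -3 - 400 = -403)
((K + 25) + U(W, 9))² = ((-403 + 25) - 3/2)² = (-378 - 3/2)² = (-759/2)² = 576081/4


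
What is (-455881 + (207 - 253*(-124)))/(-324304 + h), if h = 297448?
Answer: 70717/4476 ≈ 15.799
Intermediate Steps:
(-455881 + (207 - 253*(-124)))/(-324304 + h) = (-455881 + (207 - 253*(-124)))/(-324304 + 297448) = (-455881 + (207 + 31372))/(-26856) = (-455881 + 31579)*(-1/26856) = -424302*(-1/26856) = 70717/4476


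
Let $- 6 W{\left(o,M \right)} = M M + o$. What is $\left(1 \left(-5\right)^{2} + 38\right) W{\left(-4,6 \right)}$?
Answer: $-336$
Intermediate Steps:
$W{\left(o,M \right)} = - \frac{o}{6} - \frac{M^{2}}{6}$ ($W{\left(o,M \right)} = - \frac{M M + o}{6} = - \frac{M^{2} + o}{6} = - \frac{o + M^{2}}{6} = - \frac{o}{6} - \frac{M^{2}}{6}$)
$\left(1 \left(-5\right)^{2} + 38\right) W{\left(-4,6 \right)} = \left(1 \left(-5\right)^{2} + 38\right) \left(\left(- \frac{1}{6}\right) \left(-4\right) - \frac{6^{2}}{6}\right) = \left(1 \cdot 25 + 38\right) \left(\frac{2}{3} - 6\right) = \left(25 + 38\right) \left(\frac{2}{3} - 6\right) = 63 \left(- \frac{16}{3}\right) = -336$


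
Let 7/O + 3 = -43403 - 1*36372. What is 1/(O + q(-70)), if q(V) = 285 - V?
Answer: 79778/28321183 ≈ 0.0028169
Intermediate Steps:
O = -7/79778 (O = 7/(-3 + (-43403 - 1*36372)) = 7/(-3 + (-43403 - 36372)) = 7/(-3 - 79775) = 7/(-79778) = 7*(-1/79778) = -7/79778 ≈ -8.7744e-5)
1/(O + q(-70)) = 1/(-7/79778 + (285 - 1*(-70))) = 1/(-7/79778 + (285 + 70)) = 1/(-7/79778 + 355) = 1/(28321183/79778) = 79778/28321183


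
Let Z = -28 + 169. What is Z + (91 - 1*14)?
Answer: 218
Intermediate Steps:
Z = 141
Z + (91 - 1*14) = 141 + (91 - 1*14) = 141 + (91 - 14) = 141 + 77 = 218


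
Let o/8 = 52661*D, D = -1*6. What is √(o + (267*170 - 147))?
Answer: I*√2482485 ≈ 1575.6*I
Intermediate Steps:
D = -6
o = -2527728 (o = 8*(52661*(-6)) = 8*(-315966) = -2527728)
√(o + (267*170 - 147)) = √(-2527728 + (267*170 - 147)) = √(-2527728 + (45390 - 147)) = √(-2527728 + 45243) = √(-2482485) = I*√2482485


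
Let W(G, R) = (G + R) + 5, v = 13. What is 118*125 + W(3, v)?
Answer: 14771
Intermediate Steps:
W(G, R) = 5 + G + R
118*125 + W(3, v) = 118*125 + (5 + 3 + 13) = 14750 + 21 = 14771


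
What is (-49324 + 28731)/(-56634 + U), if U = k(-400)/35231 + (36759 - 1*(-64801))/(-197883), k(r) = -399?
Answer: 2929928321061/8057839918991 ≈ 0.36361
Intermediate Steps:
U = -74632973/142277877 (U = -399/35231 + (36759 - 1*(-64801))/(-197883) = -399*1/35231 + (36759 + 64801)*(-1/197883) = -57/5033 + 101560*(-1/197883) = -57/5033 - 101560/197883 = -74632973/142277877 ≈ -0.52456)
(-49324 + 28731)/(-56634 + U) = (-49324 + 28731)/(-56634 - 74632973/142277877) = -20593/(-8057839918991/142277877) = -20593*(-142277877/8057839918991) = 2929928321061/8057839918991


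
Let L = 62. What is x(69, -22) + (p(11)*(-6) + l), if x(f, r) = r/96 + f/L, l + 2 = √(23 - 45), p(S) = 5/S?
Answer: -62911/16368 + I*√22 ≈ -3.8435 + 4.6904*I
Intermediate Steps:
l = -2 + I*√22 (l = -2 + √(23 - 45) = -2 + √(-22) = -2 + I*√22 ≈ -2.0 + 4.6904*I)
x(f, r) = f/62 + r/96 (x(f, r) = r/96 + f/62 = f/62 + r/96)
x(69, -22) + (p(11)*(-6) + l) = ((1/62)*69 + (1/96)*(-22)) + ((5/11)*(-6) + (-2 + I*√22)) = (69/62 - 11/48) + ((5*(1/11))*(-6) + (-2 + I*√22)) = 1315/1488 + ((5/11)*(-6) + (-2 + I*√22)) = 1315/1488 + (-30/11 + (-2 + I*√22)) = 1315/1488 + (-52/11 + I*√22) = -62911/16368 + I*√22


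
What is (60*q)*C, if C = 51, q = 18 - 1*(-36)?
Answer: 165240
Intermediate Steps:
q = 54 (q = 18 + 36 = 54)
(60*q)*C = (60*54)*51 = 3240*51 = 165240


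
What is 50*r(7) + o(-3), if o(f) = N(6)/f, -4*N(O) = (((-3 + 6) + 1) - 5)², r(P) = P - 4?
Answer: 1801/12 ≈ 150.08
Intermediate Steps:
r(P) = -4 + P
N(O) = -¼ (N(O) = -(((-3 + 6) + 1) - 5)²/4 = -((3 + 1) - 5)²/4 = -(4 - 5)²/4 = -¼*(-1)² = -¼*1 = -¼)
o(f) = -1/(4*f)
50*r(7) + o(-3) = 50*(-4 + 7) - ¼/(-3) = 50*3 - ¼*(-⅓) = 150 + 1/12 = 1801/12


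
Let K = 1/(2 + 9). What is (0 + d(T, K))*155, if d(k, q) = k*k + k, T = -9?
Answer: 11160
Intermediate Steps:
K = 1/11 ≈ 0.090909
d(k, q) = k + k**2 (d(k, q) = k**2 + k = k + k**2)
(0 + d(T, K))*155 = (0 - 9*(1 - 9))*155 = (0 - 9*(-8))*155 = (0 + 72)*155 = 72*155 = 11160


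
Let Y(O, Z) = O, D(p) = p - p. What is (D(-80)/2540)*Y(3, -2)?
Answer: 0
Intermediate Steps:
D(p) = 0
(D(-80)/2540)*Y(3, -2) = (0/2540)*3 = (0*(1/2540))*3 = 0*3 = 0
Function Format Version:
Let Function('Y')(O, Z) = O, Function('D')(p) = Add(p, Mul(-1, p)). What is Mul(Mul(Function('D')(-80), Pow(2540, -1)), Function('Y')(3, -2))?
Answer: 0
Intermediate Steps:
Function('D')(p) = 0
Mul(Mul(Function('D')(-80), Pow(2540, -1)), Function('Y')(3, -2)) = Mul(Mul(0, Pow(2540, -1)), 3) = Mul(Mul(0, Rational(1, 2540)), 3) = Mul(0, 3) = 0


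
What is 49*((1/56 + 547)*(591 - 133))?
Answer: 49104699/4 ≈ 1.2276e+7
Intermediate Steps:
49*((1/56 + 547)*(591 - 133)) = 49*((1/56 + 547)*458) = 49*((30633/56)*458) = 49*(7014957/28) = 49104699/4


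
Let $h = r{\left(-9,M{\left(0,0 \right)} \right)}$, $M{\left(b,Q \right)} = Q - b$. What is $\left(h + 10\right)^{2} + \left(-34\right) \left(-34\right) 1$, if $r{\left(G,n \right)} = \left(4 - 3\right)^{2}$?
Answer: $1277$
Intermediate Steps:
$r{\left(G,n \right)} = 1$ ($r{\left(G,n \right)} = 1^{2} = 1$)
$h = 1$
$\left(h + 10\right)^{2} + \left(-34\right) \left(-34\right) 1 = \left(1 + 10\right)^{2} + \left(-34\right) \left(-34\right) 1 = 11^{2} + 1156 \cdot 1 = 121 + 1156 = 1277$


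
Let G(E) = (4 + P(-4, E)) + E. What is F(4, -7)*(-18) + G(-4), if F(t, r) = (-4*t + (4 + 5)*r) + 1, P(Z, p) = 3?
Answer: 1407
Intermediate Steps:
G(E) = 7 + E (G(E) = (4 + 3) + E = 7 + E)
F(t, r) = 1 - 4*t + 9*r (F(t, r) = (-4*t + 9*r) + 1 = 1 - 4*t + 9*r)
F(4, -7)*(-18) + G(-4) = (1 - 4*4 + 9*(-7))*(-18) + (7 - 4) = (1 - 16 - 63)*(-18) + 3 = -78*(-18) + 3 = 1404 + 3 = 1407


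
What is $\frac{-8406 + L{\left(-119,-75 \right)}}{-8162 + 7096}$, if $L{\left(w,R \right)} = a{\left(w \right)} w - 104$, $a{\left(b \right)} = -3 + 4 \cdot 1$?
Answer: $\frac{8629}{1066} \approx 8.0947$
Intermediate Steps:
$a{\left(b \right)} = 1$ ($a{\left(b \right)} = -3 + 4 = 1$)
$L{\left(w,R \right)} = -104 + w$ ($L{\left(w,R \right)} = 1 w - 104 = w - 104 = -104 + w$)
$\frac{-8406 + L{\left(-119,-75 \right)}}{-8162 + 7096} = \frac{-8406 - 223}{-8162 + 7096} = \frac{-8406 - 223}{-1066} = \left(-8629\right) \left(- \frac{1}{1066}\right) = \frac{8629}{1066}$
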